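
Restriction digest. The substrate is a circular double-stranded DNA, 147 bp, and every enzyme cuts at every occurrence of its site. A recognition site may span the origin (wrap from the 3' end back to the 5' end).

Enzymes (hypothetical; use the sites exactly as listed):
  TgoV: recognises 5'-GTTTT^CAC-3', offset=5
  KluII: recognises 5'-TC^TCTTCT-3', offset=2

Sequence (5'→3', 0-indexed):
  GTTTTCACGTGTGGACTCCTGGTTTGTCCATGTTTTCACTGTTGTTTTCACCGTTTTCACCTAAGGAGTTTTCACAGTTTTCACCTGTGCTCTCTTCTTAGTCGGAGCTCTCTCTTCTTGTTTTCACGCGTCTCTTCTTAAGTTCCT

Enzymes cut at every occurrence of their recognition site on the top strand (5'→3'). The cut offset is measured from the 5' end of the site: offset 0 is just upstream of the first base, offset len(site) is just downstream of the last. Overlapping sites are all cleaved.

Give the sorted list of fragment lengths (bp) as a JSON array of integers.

[8,9,9,11,12,12,15,20,20,31]

Scan for sites:
  TgoV (GTTTTCAC, off=5): starts [0, 31, 43, 52, 67, 76, 119] → cuts [5, 36, 48, 57, 72, 81, 124]
  KluII (TCTCTTCT, off=2): starts [90, 110, 130] → cuts [92, 112, 132]

Pooled cuts: [5, 36, 48, 57, 72, 81, 92, 112, 124, 132]

Fragments:
  5→36: 31 bp
  36→48: 12 bp
  48→57: 9 bp
  57→72: 15 bp
  72→81: 9 bp
  81→92: 11 bp
  92→112: 20 bp
  112→124: 12 bp
  124→132: 8 bp
  132→5 (wrap): 147-132+5 = 20 bp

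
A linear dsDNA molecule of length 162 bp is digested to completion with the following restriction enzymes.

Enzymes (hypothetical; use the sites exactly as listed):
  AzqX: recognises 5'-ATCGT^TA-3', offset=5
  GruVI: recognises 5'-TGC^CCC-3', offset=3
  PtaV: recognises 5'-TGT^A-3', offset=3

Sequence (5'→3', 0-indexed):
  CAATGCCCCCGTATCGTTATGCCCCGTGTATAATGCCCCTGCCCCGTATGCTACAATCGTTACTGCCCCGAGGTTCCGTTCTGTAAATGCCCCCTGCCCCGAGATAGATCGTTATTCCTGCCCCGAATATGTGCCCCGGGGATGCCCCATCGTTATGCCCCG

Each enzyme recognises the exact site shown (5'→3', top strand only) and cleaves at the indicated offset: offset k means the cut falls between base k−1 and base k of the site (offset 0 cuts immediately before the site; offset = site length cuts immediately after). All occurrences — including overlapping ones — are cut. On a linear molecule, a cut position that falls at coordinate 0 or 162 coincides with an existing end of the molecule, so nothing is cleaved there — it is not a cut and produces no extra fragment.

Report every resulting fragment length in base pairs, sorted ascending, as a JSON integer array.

Scan for sites:
  AzqX ATCGTTA/5: at [12, 55, 107, 148] ⇒ [17, 60, 112, 153]
  GruVI TGCCCC/3: at [3, 19, 33, 39, 63, 87, 94, 118, 131, 142, 155] ⇒ [6, 22, 36, 42, 66, 90, 97, 121, 134, 145, 158]
  PtaV TGTA/3: at [26, 81] ⇒ [29, 84]

All cut coordinates (distinct, sorted): [6, 17, 22, 29, 36, 42, 60, 66, 84, 90, 97, 112, 121, 134, 145, 153, 158]

Fragments:
  [0,6): 6 bp
  [6,17): 11 bp
  [17,22): 5 bp
  [22,29): 7 bp
  [29,36): 7 bp
  [36,42): 6 bp
  [42,60): 18 bp
  [60,66): 6 bp
  [66,84): 18 bp
  [84,90): 6 bp
  [90,97): 7 bp
  [97,112): 15 bp
  [112,121): 9 bp
  [121,134): 13 bp
  [134,145): 11 bp
  [145,153): 8 bp
  [153,158): 5 bp
  [158,162): 4 bp

[4,5,5,6,6,6,6,7,7,7,8,9,11,11,13,15,18,18]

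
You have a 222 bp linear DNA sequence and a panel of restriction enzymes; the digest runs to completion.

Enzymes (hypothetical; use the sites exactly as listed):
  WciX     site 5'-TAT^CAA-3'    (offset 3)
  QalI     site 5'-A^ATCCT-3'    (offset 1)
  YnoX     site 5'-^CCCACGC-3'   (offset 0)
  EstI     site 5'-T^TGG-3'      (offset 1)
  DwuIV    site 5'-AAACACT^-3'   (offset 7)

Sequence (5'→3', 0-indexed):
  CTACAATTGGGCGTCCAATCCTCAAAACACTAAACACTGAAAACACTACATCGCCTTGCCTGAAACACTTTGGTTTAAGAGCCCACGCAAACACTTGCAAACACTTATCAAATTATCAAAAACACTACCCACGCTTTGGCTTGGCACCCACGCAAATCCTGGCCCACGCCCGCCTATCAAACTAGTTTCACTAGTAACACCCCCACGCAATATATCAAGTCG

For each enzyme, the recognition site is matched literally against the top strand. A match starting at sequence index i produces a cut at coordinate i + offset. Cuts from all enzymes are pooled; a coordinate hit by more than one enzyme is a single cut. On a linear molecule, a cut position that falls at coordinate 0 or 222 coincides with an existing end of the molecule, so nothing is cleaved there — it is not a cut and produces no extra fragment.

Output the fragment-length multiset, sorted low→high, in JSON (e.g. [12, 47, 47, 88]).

[1,1,3,5,5,7,7,7,7,8,9,9,9,10,10,10,11,14,14,14,15,22,24]

Site scan:
  WciX (TATCAA, off=3): starts [105, 113, 174, 212] → cuts [108, 116, 177, 215]
  QalI (AATCCT, off=1): starts [16, 154] → cuts [17, 155]
  YnoX (CCCACGC, off=0): starts [81, 127, 146, 162, 201] → cuts [81, 127, 146, 162, 201]
  EstI (TTGG, off=1): starts [6, 69, 135, 140] → cuts [7, 70, 136, 141]
  DwuIV (AAACACT, off=7): starts [24, 31, 40, 62, 88, 98, 119] → cuts [31, 38, 47, 69, 95, 105, 126]

All cut coordinates (distinct, sorted): [7, 17, 31, 38, 47, 69, 70, 81, 95, 105, 108, 116, 126, 127, 136, 141, 146, 155, 162, 177, 201, 215]

Fragment lengths:
  [0,7): 7 bp
  [7,17): 10 bp
  [17,31): 14 bp
  [31,38): 7 bp
  [38,47): 9 bp
  [47,69): 22 bp
  [69,70): 1 bp
  [70,81): 11 bp
  [81,95): 14 bp
  [95,105): 10 bp
  [105,108): 3 bp
  [108,116): 8 bp
  [116,126): 10 bp
  [126,127): 1 bp
  [127,136): 9 bp
  [136,141): 5 bp
  [141,146): 5 bp
  [146,155): 9 bp
  [155,162): 7 bp
  [162,177): 15 bp
  [177,201): 24 bp
  [201,215): 14 bp
  [215,222): 7 bp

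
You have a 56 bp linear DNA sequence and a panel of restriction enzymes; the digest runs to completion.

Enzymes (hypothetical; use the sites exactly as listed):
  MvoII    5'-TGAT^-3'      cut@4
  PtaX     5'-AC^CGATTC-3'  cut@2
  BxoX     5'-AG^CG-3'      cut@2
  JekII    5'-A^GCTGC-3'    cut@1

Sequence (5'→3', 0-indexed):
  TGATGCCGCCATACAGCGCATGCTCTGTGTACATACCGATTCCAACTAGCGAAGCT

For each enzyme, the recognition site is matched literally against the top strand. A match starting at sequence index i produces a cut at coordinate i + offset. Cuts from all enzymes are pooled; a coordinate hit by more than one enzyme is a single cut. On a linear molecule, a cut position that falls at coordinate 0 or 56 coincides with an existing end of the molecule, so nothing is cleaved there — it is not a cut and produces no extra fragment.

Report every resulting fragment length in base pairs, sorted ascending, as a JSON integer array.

Site scan:
  MvoII (TGAT, off=4): starts [0] → cuts [4]
  PtaX (ACCGATTC, off=2): starts [34] → cuts [36]
  BxoX (AGCG, off=2): starts [14, 47] → cuts [16, 49]
  JekII (AGCTGC, off=1): no sites

Pooled cuts: [4, 16, 36, 49]

Fragment lengths:
  [0,4): 4 bp
  [4,16): 12 bp
  [16,36): 20 bp
  [36,49): 13 bp
  [49,56): 7 bp

[4,7,12,13,20]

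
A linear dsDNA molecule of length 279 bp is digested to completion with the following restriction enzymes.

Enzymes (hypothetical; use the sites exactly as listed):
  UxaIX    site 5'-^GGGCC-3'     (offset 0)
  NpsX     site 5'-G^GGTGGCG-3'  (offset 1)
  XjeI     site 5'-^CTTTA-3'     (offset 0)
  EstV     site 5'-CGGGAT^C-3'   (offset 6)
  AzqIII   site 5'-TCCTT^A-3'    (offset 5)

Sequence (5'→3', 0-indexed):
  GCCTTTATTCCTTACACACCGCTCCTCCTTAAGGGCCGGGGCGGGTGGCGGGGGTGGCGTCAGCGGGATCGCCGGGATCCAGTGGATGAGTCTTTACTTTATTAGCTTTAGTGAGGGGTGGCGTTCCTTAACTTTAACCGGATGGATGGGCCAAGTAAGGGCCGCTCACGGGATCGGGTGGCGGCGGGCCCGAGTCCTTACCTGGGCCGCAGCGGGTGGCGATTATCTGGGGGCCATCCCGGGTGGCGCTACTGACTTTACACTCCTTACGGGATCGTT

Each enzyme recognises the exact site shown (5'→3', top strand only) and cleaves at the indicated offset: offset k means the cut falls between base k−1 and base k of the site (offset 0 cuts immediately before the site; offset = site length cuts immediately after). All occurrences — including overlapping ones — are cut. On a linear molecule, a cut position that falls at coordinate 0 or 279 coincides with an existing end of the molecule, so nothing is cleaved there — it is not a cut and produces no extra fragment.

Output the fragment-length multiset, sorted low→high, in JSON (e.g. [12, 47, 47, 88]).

Site scan:
  UxaIX (GGGCC, off=0): starts [32, 147, 158, 185, 203, 230] → cuts [32, 147, 158, 185, 203, 230]
  NpsX (GGGTGGCG, off=1): starts [42, 51, 115, 175, 213, 240] → cuts [43, 52, 116, 176, 214, 241]
  XjeI (CTTTA, off=0): starts [2, 91, 96, 105, 131, 255] → cuts [2, 91, 96, 105, 131, 255]
  EstV (CGGGATC, off=6): starts [63, 72, 168, 269] → cuts [69, 78, 174, 275]
  AzqIII (TCCTTA, off=5): starts [8, 25, 124, 194, 263] → cuts [13, 30, 129, 199, 268]

Pooled cuts: [2, 13, 30, 32, 43, 52, 69, 78, 91, 96, 105, 116, 129, 131, 147, 158, 174, 176, 185, 199, 203, 214, 230, 241, 255, 268, 275]

Fragments:
  [0,2): 2 bp
  [2,13): 11 bp
  [13,30): 17 bp
  [30,32): 2 bp
  [32,43): 11 bp
  [43,52): 9 bp
  [52,69): 17 bp
  [69,78): 9 bp
  [78,91): 13 bp
  [91,96): 5 bp
  [96,105): 9 bp
  [105,116): 11 bp
  [116,129): 13 bp
  [129,131): 2 bp
  [131,147): 16 bp
  [147,158): 11 bp
  [158,174): 16 bp
  [174,176): 2 bp
  [176,185): 9 bp
  [185,199): 14 bp
  [199,203): 4 bp
  [203,214): 11 bp
  [214,230): 16 bp
  [230,241): 11 bp
  [241,255): 14 bp
  [255,268): 13 bp
  [268,275): 7 bp
  [275,279): 4 bp

[2,2,2,2,4,4,5,7,9,9,9,9,11,11,11,11,11,11,13,13,13,14,14,16,16,16,17,17]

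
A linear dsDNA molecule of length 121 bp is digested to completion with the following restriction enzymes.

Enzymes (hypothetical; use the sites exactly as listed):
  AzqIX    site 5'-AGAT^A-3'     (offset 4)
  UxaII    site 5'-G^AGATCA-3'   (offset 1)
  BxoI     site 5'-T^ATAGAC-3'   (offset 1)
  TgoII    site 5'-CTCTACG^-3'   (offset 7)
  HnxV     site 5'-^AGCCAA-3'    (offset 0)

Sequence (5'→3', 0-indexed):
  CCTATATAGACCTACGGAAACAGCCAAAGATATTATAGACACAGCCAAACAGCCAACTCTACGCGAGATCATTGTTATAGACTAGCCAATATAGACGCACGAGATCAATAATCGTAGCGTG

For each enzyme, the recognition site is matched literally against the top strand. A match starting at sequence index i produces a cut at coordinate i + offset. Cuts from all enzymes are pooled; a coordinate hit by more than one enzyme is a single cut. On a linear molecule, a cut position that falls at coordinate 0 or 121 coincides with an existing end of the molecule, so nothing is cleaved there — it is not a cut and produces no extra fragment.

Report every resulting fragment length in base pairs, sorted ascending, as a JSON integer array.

Per-enzyme occurrences:
  AzqIX (AGATA, off=4): starts [27] → cuts [31]
  UxaII (GAGATCA, off=1): starts [64, 100] → cuts [65, 101]
  BxoI (TATAGAC, off=1): starts [4, 33, 75, 89] → cuts [5, 34, 76, 90]
  TgoII (CTCTACG, off=7): starts [56] → cuts [63]
  HnxV (AGCCAA, off=0): starts [21, 42, 50, 83] → cuts [21, 42, 50, 83]

All cut coordinates (distinct, sorted): [5, 21, 31, 34, 42, 50, 63, 65, 76, 83, 90, 101]

Fragments:
  [0,5): 5 bp
  [5,21): 16 bp
  [21,31): 10 bp
  [31,34): 3 bp
  [34,42): 8 bp
  [42,50): 8 bp
  [50,63): 13 bp
  [63,65): 2 bp
  [65,76): 11 bp
  [76,83): 7 bp
  [83,90): 7 bp
  [90,101): 11 bp
  [101,121): 20 bp

[2,3,5,7,7,8,8,10,11,11,13,16,20]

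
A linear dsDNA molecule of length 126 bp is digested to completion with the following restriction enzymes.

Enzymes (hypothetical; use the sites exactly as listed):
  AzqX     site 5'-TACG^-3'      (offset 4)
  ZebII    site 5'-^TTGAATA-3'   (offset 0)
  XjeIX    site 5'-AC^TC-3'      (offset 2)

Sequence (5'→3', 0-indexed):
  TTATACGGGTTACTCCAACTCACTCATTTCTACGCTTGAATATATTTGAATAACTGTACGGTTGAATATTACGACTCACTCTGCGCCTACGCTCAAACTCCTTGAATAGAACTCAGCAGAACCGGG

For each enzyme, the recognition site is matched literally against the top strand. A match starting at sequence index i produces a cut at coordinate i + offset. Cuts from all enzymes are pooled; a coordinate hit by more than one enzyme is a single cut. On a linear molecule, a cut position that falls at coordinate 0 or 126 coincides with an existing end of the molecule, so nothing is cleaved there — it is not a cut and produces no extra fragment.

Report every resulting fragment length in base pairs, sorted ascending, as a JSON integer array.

[1,1,2,3,4,4,6,6,7,7,10,11,11,12,12,14,15]

Site scan:
  AzqX (TACG, off=4): starts [3, 30, 56, 69, 87] → cuts [7, 34, 60, 73, 91]
  ZebII (TTGAATA, off=0): starts [35, 45, 61, 101] → cuts [35, 45, 61, 101]
  XjeIX (ACTC, off=2): starts [11, 17, 21, 73, 77, 96, 110] → cuts [13, 19, 23, 75, 79, 98, 112]

All cut coordinates (distinct, sorted): [7, 13, 19, 23, 34, 35, 45, 60, 61, 73, 75, 79, 91, 98, 101, 112]

Fragments:
  [0,7): 7 bp
  [7,13): 6 bp
  [13,19): 6 bp
  [19,23): 4 bp
  [23,34): 11 bp
  [34,35): 1 bp
  [35,45): 10 bp
  [45,60): 15 bp
  [60,61): 1 bp
  [61,73): 12 bp
  [73,75): 2 bp
  [75,79): 4 bp
  [79,91): 12 bp
  [91,98): 7 bp
  [98,101): 3 bp
  [101,112): 11 bp
  [112,126): 14 bp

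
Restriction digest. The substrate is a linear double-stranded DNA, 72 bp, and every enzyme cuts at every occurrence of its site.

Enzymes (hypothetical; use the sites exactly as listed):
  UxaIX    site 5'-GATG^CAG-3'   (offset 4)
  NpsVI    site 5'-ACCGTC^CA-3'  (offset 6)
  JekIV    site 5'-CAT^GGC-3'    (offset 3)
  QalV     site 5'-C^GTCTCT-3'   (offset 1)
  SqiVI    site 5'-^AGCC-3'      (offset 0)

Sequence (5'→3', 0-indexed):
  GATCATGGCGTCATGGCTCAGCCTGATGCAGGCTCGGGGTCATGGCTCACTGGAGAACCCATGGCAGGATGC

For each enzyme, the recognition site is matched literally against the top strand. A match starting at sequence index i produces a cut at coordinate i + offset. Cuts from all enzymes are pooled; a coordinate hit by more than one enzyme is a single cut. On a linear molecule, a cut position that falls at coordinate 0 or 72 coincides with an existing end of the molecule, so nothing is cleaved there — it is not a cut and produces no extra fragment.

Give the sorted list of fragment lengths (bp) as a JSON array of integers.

[5,6,8,9,10,15,19]

Site scan:
  UxaIX (GATGCAG, off=4): starts [24] → cuts [28]
  NpsVI (ACCGTCCA, off=6): no sites
  JekIV (CATGGC, off=3): starts [3, 11, 40, 59] → cuts [6, 14, 43, 62]
  QalV (CGTCTCT, off=1): no sites
  SqiVI (AGCC, off=0): starts [19] → cuts [19]

Pooled cuts: [6, 14, 19, 28, 43, 62]

Fragments:
  [0,6): 6 bp
  [6,14): 8 bp
  [14,19): 5 bp
  [19,28): 9 bp
  [28,43): 15 bp
  [43,62): 19 bp
  [62,72): 10 bp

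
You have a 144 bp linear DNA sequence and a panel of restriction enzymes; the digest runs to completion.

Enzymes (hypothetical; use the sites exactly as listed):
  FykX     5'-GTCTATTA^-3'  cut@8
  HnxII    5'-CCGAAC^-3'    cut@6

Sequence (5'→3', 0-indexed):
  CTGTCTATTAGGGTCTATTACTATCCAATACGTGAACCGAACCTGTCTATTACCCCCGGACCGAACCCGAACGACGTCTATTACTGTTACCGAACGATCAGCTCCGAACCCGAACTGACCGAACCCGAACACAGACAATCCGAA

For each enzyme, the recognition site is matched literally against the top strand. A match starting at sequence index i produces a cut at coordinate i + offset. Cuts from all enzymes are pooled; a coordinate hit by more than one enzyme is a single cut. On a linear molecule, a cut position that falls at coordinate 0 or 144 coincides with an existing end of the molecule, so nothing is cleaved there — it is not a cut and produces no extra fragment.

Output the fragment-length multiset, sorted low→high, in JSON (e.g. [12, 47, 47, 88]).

[6,6,6,9,10,10,10,11,12,14,14,14,22]

Scan for sites:
  FykX (GTCTATTA, off=8): starts [2, 12, 44, 75] → cuts [10, 20, 52, 83]
  HnxII (CCGAAC, off=6): starts [36, 60, 66, 89, 103, 109, 118, 124] → cuts [42, 66, 72, 95, 109, 115, 124, 130]

Pooled cuts: [10, 20, 42, 52, 66, 72, 83, 95, 109, 115, 124, 130]

Fragment lengths:
  [0,10): 10 bp
  [10,20): 10 bp
  [20,42): 22 bp
  [42,52): 10 bp
  [52,66): 14 bp
  [66,72): 6 bp
  [72,83): 11 bp
  [83,95): 12 bp
  [95,109): 14 bp
  [109,115): 6 bp
  [115,124): 9 bp
  [124,130): 6 bp
  [130,144): 14 bp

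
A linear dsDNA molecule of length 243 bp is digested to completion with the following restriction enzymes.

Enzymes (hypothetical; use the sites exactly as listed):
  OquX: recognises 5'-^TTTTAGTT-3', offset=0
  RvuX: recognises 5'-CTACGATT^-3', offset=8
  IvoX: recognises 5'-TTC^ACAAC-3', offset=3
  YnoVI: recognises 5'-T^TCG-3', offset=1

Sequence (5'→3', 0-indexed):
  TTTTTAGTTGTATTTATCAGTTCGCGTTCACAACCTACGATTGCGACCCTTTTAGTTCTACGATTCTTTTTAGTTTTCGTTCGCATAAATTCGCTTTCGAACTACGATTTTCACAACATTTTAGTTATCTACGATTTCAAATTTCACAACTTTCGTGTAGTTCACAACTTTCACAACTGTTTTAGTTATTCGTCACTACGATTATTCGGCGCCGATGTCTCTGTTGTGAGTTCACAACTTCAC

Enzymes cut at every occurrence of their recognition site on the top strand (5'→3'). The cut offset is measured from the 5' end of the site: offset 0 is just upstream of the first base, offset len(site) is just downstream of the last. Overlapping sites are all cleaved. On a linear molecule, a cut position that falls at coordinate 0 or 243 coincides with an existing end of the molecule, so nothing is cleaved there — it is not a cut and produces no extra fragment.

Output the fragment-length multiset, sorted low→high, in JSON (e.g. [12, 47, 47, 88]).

Site scan:
  OquX TTTTAGTT/0: at [1, 49, 67, 118, 179] ⇒ [1, 49, 67, 118, 179]
  RvuX CTACGATT/8: at [34, 57, 101, 128, 195] ⇒ [42, 65, 109, 136, 203]
  IvoX TTCACAAC/3: at [26, 109, 142, 160, 169, 230] ⇒ [29, 112, 145, 163, 172, 233]
  YnoVI TTCG/1: at [20, 75, 79, 89, 95, 151, 188, 204] ⇒ [21, 76, 80, 90, 96, 152, 189, 205]

All cut coordinates (distinct, sorted): [1, 21, 29, 42, 49, 65, 67, 76, 80, 90, 96, 109, 112, 118, 136, 145, 152, 163, 172, 179, 189, 203, 205, 233]

Fragment lengths:
  [0,1): 1 bp
  [1,21): 20 bp
  [21,29): 8 bp
  [29,42): 13 bp
  [42,49): 7 bp
  [49,65): 16 bp
  [65,67): 2 bp
  [67,76): 9 bp
  [76,80): 4 bp
  [80,90): 10 bp
  [90,96): 6 bp
  [96,109): 13 bp
  [109,112): 3 bp
  [112,118): 6 bp
  [118,136): 18 bp
  [136,145): 9 bp
  [145,152): 7 bp
  [152,163): 11 bp
  [163,172): 9 bp
  [172,179): 7 bp
  [179,189): 10 bp
  [189,203): 14 bp
  [203,205): 2 bp
  [205,233): 28 bp
  [233,243): 10 bp

[1,2,2,3,4,6,6,7,7,7,8,9,9,9,10,10,10,11,13,13,14,16,18,20,28]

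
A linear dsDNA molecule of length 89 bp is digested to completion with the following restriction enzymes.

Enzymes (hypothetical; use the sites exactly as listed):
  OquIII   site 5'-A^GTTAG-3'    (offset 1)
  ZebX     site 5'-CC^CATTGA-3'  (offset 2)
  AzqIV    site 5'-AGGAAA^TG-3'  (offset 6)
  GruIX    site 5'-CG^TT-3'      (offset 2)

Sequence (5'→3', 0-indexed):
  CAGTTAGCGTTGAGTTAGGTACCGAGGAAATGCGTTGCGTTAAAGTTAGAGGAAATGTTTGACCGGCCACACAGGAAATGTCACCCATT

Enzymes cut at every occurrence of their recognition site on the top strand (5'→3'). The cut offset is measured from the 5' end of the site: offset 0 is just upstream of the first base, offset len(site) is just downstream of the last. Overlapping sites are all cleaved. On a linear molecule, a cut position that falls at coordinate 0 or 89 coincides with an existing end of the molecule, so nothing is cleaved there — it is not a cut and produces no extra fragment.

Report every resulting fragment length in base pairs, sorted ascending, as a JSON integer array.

[2,4,4,5,5,7,11,11,17,23]

Per-enzyme occurrences:
  OquIII AGTTAG/1: at [1, 12, 43] ⇒ [2, 13, 44]
  ZebX (CCCATTGA, off=2): no sites
  AzqIV AGGAAATG/6: at [24, 49, 72] ⇒ [30, 55, 78]
  GruIX CGTT/2: at [7, 32, 37] ⇒ [9, 34, 39]

All cut coordinates (distinct, sorted): [2, 9, 13, 30, 34, 39, 44, 55, 78]

Fragments:
  [0,2): 2 bp
  [2,9): 7 bp
  [9,13): 4 bp
  [13,30): 17 bp
  [30,34): 4 bp
  [34,39): 5 bp
  [39,44): 5 bp
  [44,55): 11 bp
  [55,78): 23 bp
  [78,89): 11 bp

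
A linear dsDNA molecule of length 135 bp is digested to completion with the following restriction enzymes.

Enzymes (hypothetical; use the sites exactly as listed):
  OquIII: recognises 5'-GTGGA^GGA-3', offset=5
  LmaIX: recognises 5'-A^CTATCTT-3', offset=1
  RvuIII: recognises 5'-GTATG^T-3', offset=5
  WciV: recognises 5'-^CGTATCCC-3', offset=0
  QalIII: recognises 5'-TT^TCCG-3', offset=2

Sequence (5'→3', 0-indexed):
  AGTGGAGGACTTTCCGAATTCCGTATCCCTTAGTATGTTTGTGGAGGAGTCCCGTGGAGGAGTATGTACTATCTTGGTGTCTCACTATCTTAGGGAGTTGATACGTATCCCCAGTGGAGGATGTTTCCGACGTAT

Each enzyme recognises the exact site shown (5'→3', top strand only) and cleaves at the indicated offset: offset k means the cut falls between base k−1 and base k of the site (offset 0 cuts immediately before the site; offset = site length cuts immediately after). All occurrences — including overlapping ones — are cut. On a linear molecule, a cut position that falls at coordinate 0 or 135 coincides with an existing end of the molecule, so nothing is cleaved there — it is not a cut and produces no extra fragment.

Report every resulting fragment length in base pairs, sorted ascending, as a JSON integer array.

Site scan:
  OquIII (GTGGAGGA, off=5): starts [1, 40, 53, 113] → cuts [6, 45, 58, 118]
  LmaIX (ACTATCTT, off=1): starts [67, 83] → cuts [68, 84]
  RvuIII (GTATGT, off=5): starts [32, 61] → cuts [37, 66]
  WciV (CGTATCCC, off=0): starts [21, 103] → cuts [21, 103]
  QalIII (TTTCCG, off=2): starts [10, 123] → cuts [12, 125]

Pooled cuts: [6, 12, 21, 37, 45, 58, 66, 68, 84, 103, 118, 125]

Fragment lengths:
  [0,6): 6 bp
  [6,12): 6 bp
  [12,21): 9 bp
  [21,37): 16 bp
  [37,45): 8 bp
  [45,58): 13 bp
  [58,66): 8 bp
  [66,68): 2 bp
  [68,84): 16 bp
  [84,103): 19 bp
  [103,118): 15 bp
  [118,125): 7 bp
  [125,135): 10 bp

[2,6,6,7,8,8,9,10,13,15,16,16,19]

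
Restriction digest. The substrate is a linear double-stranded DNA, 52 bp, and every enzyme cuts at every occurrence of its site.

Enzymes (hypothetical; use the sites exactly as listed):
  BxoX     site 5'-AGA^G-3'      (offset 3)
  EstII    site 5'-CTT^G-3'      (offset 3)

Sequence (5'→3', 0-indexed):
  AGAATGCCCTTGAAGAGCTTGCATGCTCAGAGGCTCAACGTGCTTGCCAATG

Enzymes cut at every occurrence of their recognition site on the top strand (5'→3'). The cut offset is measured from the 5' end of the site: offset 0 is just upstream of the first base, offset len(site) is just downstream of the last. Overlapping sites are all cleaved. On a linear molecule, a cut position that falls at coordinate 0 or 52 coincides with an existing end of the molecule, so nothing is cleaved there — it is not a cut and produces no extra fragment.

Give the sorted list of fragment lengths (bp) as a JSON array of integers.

[4,5,7,11,11,14]

Per-enzyme occurrences:
  BxoX AGAG/3: at [13, 28] ⇒ [16, 31]
  EstII CTTG/3: at [8, 17, 42] ⇒ [11, 20, 45]

All cut coordinates (distinct, sorted): [11, 16, 20, 31, 45]

Fragments:
  [0,11): 11 bp
  [11,16): 5 bp
  [16,20): 4 bp
  [20,31): 11 bp
  [31,45): 14 bp
  [45,52): 7 bp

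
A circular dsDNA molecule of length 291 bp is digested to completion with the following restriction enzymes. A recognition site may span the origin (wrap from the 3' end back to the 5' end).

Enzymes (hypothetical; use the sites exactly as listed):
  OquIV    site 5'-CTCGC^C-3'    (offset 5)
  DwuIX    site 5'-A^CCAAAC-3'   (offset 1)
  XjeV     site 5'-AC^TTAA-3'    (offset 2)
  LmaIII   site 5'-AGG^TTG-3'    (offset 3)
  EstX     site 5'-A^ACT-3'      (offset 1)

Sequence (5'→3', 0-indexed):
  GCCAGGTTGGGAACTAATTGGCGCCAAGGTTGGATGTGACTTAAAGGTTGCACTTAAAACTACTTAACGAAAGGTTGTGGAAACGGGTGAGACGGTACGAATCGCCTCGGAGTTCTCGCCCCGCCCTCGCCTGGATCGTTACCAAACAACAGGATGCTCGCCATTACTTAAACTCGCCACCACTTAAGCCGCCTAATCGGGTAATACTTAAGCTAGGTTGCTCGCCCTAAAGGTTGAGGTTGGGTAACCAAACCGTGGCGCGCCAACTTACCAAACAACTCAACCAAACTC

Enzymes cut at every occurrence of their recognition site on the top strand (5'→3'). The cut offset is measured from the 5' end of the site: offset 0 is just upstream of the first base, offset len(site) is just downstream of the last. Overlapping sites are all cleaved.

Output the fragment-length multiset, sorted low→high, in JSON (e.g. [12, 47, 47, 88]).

Site scan:
  OquIV CTCGCC/5: at [114, 125, 156, 172, 220, 288] ⇒ [2, 119, 130, 161, 177, 225]
  DwuIX ACCAAAC/1: at [140, 246, 269, 282] ⇒ [141, 247, 270, 283]
  XjeV ACTTAA/2: at [38, 51, 61, 165, 181, 205] ⇒ [40, 53, 63, 167, 183, 207]
  LmaIII AGGTTG/3: at [3, 26, 44, 71, 214, 230, 236] ⇒ [6, 29, 47, 74, 217, 233, 239]
  EstX AACT/1: at [11, 57, 170, 264, 276, 286] ⇒ [12, 58, 171, 265, 277, 287]

Pooled cuts: [2, 6, 12, 29, 40, 47, 53, 58, 63, 74, 119, 130, 141, 161, 167, 171, 177, 183, 207, 217, 225, 233, 239, 247, 265, 270, 277, 283, 287]

Fragment lengths:
  2→6: 4 bp
  6→12: 6 bp
  12→29: 17 bp
  29→40: 11 bp
  40→47: 7 bp
  47→53: 6 bp
  53→58: 5 bp
  58→63: 5 bp
  63→74: 11 bp
  74→119: 45 bp
  119→130: 11 bp
  130→141: 11 bp
  141→161: 20 bp
  161→167: 6 bp
  167→171: 4 bp
  171→177: 6 bp
  177→183: 6 bp
  183→207: 24 bp
  207→217: 10 bp
  217→225: 8 bp
  225→233: 8 bp
  233→239: 6 bp
  239→247: 8 bp
  247→265: 18 bp
  265→270: 5 bp
  270→277: 7 bp
  277→283: 6 bp
  283→287: 4 bp
  287→2 (wrap): 291-287+2 = 6 bp

[4,4,4,5,5,5,6,6,6,6,6,6,6,6,7,7,8,8,8,10,11,11,11,11,17,18,20,24,45]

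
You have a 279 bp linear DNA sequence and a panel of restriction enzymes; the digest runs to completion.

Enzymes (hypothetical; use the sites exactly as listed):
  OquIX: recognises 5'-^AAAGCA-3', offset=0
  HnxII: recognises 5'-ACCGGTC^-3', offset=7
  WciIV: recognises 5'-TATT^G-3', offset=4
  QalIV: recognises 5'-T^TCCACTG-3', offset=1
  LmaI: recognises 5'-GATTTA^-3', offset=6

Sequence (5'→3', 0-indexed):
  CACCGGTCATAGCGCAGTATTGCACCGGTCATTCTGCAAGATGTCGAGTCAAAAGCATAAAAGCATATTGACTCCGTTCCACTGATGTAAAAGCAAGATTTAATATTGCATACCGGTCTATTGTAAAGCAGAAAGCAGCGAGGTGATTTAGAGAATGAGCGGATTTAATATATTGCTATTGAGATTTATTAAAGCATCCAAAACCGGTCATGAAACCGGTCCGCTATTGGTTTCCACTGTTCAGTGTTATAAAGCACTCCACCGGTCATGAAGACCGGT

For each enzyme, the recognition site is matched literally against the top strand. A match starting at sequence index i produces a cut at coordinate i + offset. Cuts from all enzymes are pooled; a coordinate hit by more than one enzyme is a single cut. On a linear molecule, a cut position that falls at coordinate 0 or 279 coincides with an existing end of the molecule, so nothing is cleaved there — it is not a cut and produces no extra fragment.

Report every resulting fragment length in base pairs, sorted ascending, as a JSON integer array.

Scan for sites:
  OquIX (AAAGCA, off=0): starts [51, 59, 89, 124, 131, 190, 250] → cuts [51, 59, 89, 124, 131, 190, 250]
  HnxII (ACCGGTC, off=7): starts [1, 23, 111, 202, 214, 260] → cuts [8, 30, 118, 209, 221, 267]
  WciIV (TATTG, off=4): starts [17, 65, 103, 118, 170, 176, 224] → cuts [21, 69, 107, 122, 174, 180, 228]
  QalIV (TTCCACTG, off=1): starts [76, 231] → cuts [77, 232]
  LmaI (GATTTA, off=6): starts [96, 144, 161, 182] → cuts [102, 150, 167, 188]

All cut coordinates (distinct, sorted): [8, 21, 30, 51, 59, 69, 77, 89, 102, 107, 118, 122, 124, 131, 150, 167, 174, 180, 188, 190, 209, 221, 228, 232, 250, 267]

Fragment lengths:
  [0,8): 8 bp
  [8,21): 13 bp
  [21,30): 9 bp
  [30,51): 21 bp
  [51,59): 8 bp
  [59,69): 10 bp
  [69,77): 8 bp
  [77,89): 12 bp
  [89,102): 13 bp
  [102,107): 5 bp
  [107,118): 11 bp
  [118,122): 4 bp
  [122,124): 2 bp
  [124,131): 7 bp
  [131,150): 19 bp
  [150,167): 17 bp
  [167,174): 7 bp
  [174,180): 6 bp
  [180,188): 8 bp
  [188,190): 2 bp
  [190,209): 19 bp
  [209,221): 12 bp
  [221,228): 7 bp
  [228,232): 4 bp
  [232,250): 18 bp
  [250,267): 17 bp
  [267,279): 12 bp

[2,2,4,4,5,6,7,7,7,8,8,8,8,9,10,11,12,12,12,13,13,17,17,18,19,19,21]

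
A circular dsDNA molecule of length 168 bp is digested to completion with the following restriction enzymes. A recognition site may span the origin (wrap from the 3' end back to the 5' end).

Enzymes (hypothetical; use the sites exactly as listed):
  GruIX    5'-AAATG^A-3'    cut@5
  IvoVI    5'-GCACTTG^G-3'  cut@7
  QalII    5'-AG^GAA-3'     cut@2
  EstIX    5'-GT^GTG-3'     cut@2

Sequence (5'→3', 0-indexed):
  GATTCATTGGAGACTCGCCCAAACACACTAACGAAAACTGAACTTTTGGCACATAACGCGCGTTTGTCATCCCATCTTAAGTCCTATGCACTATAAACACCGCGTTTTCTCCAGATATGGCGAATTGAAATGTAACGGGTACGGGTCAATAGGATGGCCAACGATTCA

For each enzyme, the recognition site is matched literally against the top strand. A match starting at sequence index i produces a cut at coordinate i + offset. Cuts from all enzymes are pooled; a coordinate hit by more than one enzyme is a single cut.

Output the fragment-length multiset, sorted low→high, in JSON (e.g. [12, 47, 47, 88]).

Per-enzyme occurrences:
  GruIX (AAATGA, off=5): no sites
  IvoVI (GCACTTGG, off=7): no sites
  QalII (AGGAA, off=2): no sites
  EstIX (GTGTG, off=2): no sites

Pooled cuts: ∅

Fragment lengths:
  no cuts → one circular fragment of 168 bp

[168]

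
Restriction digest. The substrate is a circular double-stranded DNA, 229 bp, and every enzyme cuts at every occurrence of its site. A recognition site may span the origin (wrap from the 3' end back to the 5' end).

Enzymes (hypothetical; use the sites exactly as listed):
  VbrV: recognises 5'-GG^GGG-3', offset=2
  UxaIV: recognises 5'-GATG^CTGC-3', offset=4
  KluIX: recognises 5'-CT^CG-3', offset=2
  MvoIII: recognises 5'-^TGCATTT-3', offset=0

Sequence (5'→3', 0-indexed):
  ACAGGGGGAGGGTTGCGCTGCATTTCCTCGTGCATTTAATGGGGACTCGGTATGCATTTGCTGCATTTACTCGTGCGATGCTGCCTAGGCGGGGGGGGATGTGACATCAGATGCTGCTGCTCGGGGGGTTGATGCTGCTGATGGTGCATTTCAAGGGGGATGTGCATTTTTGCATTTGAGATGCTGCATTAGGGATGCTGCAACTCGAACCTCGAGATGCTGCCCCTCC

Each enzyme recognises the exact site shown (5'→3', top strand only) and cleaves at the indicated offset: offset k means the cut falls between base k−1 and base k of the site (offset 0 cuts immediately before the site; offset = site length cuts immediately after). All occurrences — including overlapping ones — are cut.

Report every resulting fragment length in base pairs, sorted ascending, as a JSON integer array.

Site scan:
  VbrV (GGGGG, off=2): starts [3, 90, 91, 92, 93, 122, 123, 154] → cuts [5, 92, 93, 94, 95, 124, 125, 156]
  UxaIV (GATGCTGC, off=4): starts [76, 109, 130, 179, 193, 215] → cuts [80, 113, 134, 183, 197, 219]
  KluIX (CTCG, off=2): starts [26, 45, 69, 119, 203, 210] → cuts [28, 47, 71, 121, 205, 212]
  MvoIII (TGCATTT, off=0): starts [18, 30, 52, 61, 144, 162, 170] → cuts [18, 30, 52, 61, 144, 162, 170]

All cut coordinates (distinct, sorted): [5, 18, 28, 30, 47, 52, 61, 71, 80, 92, 93, 94, 95, 113, 121, 124, 125, 134, 144, 156, 162, 170, 183, 197, 205, 212, 219]

Fragments:
  5→18: 13 bp
  18→28: 10 bp
  28→30: 2 bp
  30→47: 17 bp
  47→52: 5 bp
  52→61: 9 bp
  61→71: 10 bp
  71→80: 9 bp
  80→92: 12 bp
  92→93: 1 bp
  93→94: 1 bp
  94→95: 1 bp
  95→113: 18 bp
  113→121: 8 bp
  121→124: 3 bp
  124→125: 1 bp
  125→134: 9 bp
  134→144: 10 bp
  144→156: 12 bp
  156→162: 6 bp
  162→170: 8 bp
  170→183: 13 bp
  183→197: 14 bp
  197→205: 8 bp
  205→212: 7 bp
  212→219: 7 bp
  219→5 (wrap): 229-219+5 = 15 bp

[1,1,1,1,2,3,5,6,7,7,8,8,8,9,9,9,10,10,10,12,12,13,13,14,15,17,18]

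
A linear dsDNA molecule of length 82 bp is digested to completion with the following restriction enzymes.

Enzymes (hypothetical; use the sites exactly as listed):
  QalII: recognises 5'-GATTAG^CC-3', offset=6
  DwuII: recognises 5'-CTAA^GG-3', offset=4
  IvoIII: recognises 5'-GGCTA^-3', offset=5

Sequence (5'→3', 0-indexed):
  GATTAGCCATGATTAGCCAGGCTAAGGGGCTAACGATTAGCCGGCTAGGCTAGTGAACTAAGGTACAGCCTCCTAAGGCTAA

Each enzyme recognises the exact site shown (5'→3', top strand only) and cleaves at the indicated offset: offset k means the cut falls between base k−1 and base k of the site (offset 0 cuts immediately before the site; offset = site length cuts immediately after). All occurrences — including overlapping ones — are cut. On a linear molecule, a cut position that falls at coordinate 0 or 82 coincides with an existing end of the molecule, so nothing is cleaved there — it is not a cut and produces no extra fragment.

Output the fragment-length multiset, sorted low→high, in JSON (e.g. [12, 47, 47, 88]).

[1,1,5,5,6,7,7,8,8,9,10,15]

Site scan:
  QalII (GATTAGCC, off=6): starts [0, 10, 34] → cuts [6, 16, 40]
  DwuII (CTAAGG, off=4): starts [21, 57, 72] → cuts [25, 61, 76]
  IvoIII (GGCTA, off=5): starts [19, 27, 42, 47, 76] → cuts [24, 32, 47, 52, 81]

All cut coordinates (distinct, sorted): [6, 16, 24, 25, 32, 40, 47, 52, 61, 76, 81]

Fragment lengths:
  [0,6): 6 bp
  [6,16): 10 bp
  [16,24): 8 bp
  [24,25): 1 bp
  [25,32): 7 bp
  [32,40): 8 bp
  [40,47): 7 bp
  [47,52): 5 bp
  [52,61): 9 bp
  [61,76): 15 bp
  [76,81): 5 bp
  [81,82): 1 bp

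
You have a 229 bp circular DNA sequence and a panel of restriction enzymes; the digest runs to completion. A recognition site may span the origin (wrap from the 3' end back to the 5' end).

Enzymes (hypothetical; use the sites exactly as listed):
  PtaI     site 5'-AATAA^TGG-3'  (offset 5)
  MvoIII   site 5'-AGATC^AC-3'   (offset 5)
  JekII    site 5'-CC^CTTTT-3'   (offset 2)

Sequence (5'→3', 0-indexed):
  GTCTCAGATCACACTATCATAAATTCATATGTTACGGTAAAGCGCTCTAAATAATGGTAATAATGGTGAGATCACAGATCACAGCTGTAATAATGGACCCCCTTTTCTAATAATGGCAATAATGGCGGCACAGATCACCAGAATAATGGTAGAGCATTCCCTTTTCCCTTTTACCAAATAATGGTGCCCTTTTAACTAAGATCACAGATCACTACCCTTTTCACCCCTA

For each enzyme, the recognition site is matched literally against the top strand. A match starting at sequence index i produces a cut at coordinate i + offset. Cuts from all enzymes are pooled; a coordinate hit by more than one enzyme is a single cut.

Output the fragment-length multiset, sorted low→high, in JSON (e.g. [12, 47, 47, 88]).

Scan for sites:
  PtaI AATAATGG/5: at [49, 58, 88, 108, 117, 141, 176] ⇒ [54, 63, 93, 113, 122, 146, 181]
  MvoIII AGATCAC/5: at [5, 68, 75, 131, 198, 205] ⇒ [10, 73, 80, 136, 203, 210]
  JekII CCCTTTT/2: at [99, 158, 165, 186, 214] ⇒ [101, 160, 167, 188, 216]

All cut coordinates (distinct, sorted): [10, 54, 63, 73, 80, 93, 101, 113, 122, 136, 146, 160, 167, 181, 188, 203, 210, 216]

Fragment lengths:
  10→54: 44 bp
  54→63: 9 bp
  63→73: 10 bp
  73→80: 7 bp
  80→93: 13 bp
  93→101: 8 bp
  101→113: 12 bp
  113→122: 9 bp
  122→136: 14 bp
  136→146: 10 bp
  146→160: 14 bp
  160→167: 7 bp
  167→181: 14 bp
  181→188: 7 bp
  188→203: 15 bp
  203→210: 7 bp
  210→216: 6 bp
  216→10 (wrap): 229-216+10 = 23 bp

[6,7,7,7,7,8,9,9,10,10,12,13,14,14,14,15,23,44]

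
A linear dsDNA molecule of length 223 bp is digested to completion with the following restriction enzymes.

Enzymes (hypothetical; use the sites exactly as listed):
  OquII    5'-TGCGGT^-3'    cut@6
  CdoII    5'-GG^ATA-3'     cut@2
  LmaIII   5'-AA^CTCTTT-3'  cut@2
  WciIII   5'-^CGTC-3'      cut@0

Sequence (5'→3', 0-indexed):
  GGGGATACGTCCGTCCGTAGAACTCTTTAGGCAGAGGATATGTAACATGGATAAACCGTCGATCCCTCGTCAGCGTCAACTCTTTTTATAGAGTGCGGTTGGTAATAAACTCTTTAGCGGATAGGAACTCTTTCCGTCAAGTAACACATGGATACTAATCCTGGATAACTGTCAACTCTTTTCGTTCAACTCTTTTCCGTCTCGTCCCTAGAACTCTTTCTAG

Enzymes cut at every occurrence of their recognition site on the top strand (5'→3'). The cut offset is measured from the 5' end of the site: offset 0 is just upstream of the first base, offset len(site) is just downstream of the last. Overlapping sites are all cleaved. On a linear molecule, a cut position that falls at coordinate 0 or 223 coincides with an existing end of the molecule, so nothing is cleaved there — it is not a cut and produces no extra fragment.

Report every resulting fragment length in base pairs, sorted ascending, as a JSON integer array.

Site scan:
  OquII TGCGGT/6: at [93] ⇒ [99]
  CdoII GGATA/2: at [2, 35, 48, 118, 149, 162] ⇒ [4, 37, 50, 120, 151, 164]
  LmaIII AACTCTTT/2: at [20, 77, 107, 125, 173, 187, 211] ⇒ [22, 79, 109, 127, 175, 189, 213]
  WciIII CGTC/0: at [7, 11, 56, 67, 73, 134, 197, 202] ⇒ [7, 11, 56, 67, 73, 134, 197, 202]

All cut coordinates (distinct, sorted): [4, 7, 11, 22, 37, 50, 56, 67, 73, 79, 99, 109, 120, 127, 134, 151, 164, 175, 189, 197, 202, 213]

Fragments:
  [0,4): 4 bp
  [4,7): 3 bp
  [7,11): 4 bp
  [11,22): 11 bp
  [22,37): 15 bp
  [37,50): 13 bp
  [50,56): 6 bp
  [56,67): 11 bp
  [67,73): 6 bp
  [73,79): 6 bp
  [79,99): 20 bp
  [99,109): 10 bp
  [109,120): 11 bp
  [120,127): 7 bp
  [127,134): 7 bp
  [134,151): 17 bp
  [151,164): 13 bp
  [164,175): 11 bp
  [175,189): 14 bp
  [189,197): 8 bp
  [197,202): 5 bp
  [202,213): 11 bp
  [213,223): 10 bp

[3,4,4,5,6,6,6,7,7,8,10,10,11,11,11,11,11,13,13,14,15,17,20]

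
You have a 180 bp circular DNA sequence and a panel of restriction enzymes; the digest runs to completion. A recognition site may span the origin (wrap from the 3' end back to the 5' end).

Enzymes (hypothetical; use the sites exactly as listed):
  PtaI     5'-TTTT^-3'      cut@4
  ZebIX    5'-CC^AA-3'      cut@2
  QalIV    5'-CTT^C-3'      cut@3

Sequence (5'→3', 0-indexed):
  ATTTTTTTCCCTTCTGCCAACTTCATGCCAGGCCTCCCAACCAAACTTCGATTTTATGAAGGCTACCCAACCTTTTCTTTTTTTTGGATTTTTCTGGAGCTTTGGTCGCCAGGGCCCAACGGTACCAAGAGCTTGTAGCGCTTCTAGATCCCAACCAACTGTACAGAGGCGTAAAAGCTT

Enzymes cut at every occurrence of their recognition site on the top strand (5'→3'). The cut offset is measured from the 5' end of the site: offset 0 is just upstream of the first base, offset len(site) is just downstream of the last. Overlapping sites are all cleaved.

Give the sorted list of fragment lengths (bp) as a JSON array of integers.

Per-enzyme occurrences:
  PtaI TTTT/4: at [1, 2, 3, 4, 51, 72, 77, 78, 79, 80, 81, 88, 89] ⇒ [5, 6, 7, 8, 55, 76, 81, 82, 83, 84, 85, 92, 93]
  ZebIX CCAA/2: at [16, 36, 40, 66, 115, 124, 150, 154] ⇒ [18, 38, 42, 68, 117, 126, 152, 156]
  QalIV CTTC/3: at [10, 20, 45, 140] ⇒ [13, 23, 48, 143]

All cut coordinates (distinct, sorted): [5, 6, 7, 8, 13, 18, 23, 38, 42, 48, 55, 68, 76, 81, 82, 83, 84, 85, 92, 93, 117, 126, 143, 152, 156]

Fragment lengths:
  5→6: 1 bp
  6→7: 1 bp
  7→8: 1 bp
  8→13: 5 bp
  13→18: 5 bp
  18→23: 5 bp
  23→38: 15 bp
  38→42: 4 bp
  42→48: 6 bp
  48→55: 7 bp
  55→68: 13 bp
  68→76: 8 bp
  76→81: 5 bp
  81→82: 1 bp
  82→83: 1 bp
  83→84: 1 bp
  84→85: 1 bp
  85→92: 7 bp
  92→93: 1 bp
  93→117: 24 bp
  117→126: 9 bp
  126→143: 17 bp
  143→152: 9 bp
  152→156: 4 bp
  156→5 (wrap): 180-156+5 = 29 bp

[1,1,1,1,1,1,1,1,4,4,5,5,5,5,6,7,7,8,9,9,13,15,17,24,29]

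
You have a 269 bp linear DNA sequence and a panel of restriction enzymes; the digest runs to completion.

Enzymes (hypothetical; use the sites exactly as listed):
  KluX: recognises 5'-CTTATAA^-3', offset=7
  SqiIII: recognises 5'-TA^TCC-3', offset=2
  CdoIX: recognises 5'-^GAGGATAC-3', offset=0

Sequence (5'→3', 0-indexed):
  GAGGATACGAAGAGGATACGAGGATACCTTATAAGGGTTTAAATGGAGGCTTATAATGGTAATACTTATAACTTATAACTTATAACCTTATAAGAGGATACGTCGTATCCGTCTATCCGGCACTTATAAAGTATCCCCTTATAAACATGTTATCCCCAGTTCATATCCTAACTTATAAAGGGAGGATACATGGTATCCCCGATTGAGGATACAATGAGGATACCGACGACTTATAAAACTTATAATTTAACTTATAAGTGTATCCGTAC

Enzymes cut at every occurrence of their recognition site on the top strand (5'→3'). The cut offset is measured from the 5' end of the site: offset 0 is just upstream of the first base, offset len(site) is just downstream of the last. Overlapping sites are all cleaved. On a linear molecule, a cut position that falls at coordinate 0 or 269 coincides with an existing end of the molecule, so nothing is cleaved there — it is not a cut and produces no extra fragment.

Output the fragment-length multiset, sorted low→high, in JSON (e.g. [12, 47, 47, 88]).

Scan for sites:
  KluX CTTATAA/7: at [27, 49, 64, 71, 78, 86, 122, 137, 171, 229, 238, 250] ⇒ [34, 56, 71, 78, 85, 93, 129, 144, 178, 236, 245, 257]
  SqiIII TATCC/2: at [105, 113, 131, 150, 163, 193, 260] ⇒ [107, 115, 133, 152, 165, 195, 262]
  CdoIX GAGGATAC/0: at [0, 11, 19, 93, 181, 204, 215] ⇒ [11, 19, 93, 181, 204, 215] (position 0 is a terminus of the linear molecule — no cut)

Pooled cuts: [11, 19, 34, 56, 71, 78, 85, 93, 107, 115, 129, 133, 144, 152, 165, 178, 181, 195, 204, 215, 236, 245, 257, 262]

Fragments:
  [0,11): 11 bp
  [11,19): 8 bp
  [19,34): 15 bp
  [34,56): 22 bp
  [56,71): 15 bp
  [71,78): 7 bp
  [78,85): 7 bp
  [85,93): 8 bp
  [93,107): 14 bp
  [107,115): 8 bp
  [115,129): 14 bp
  [129,133): 4 bp
  [133,144): 11 bp
  [144,152): 8 bp
  [152,165): 13 bp
  [165,178): 13 bp
  [178,181): 3 bp
  [181,195): 14 bp
  [195,204): 9 bp
  [204,215): 11 bp
  [215,236): 21 bp
  [236,245): 9 bp
  [245,257): 12 bp
  [257,262): 5 bp
  [262,269): 7 bp

[3,4,5,7,7,7,8,8,8,8,9,9,11,11,11,12,13,13,14,14,14,15,15,21,22]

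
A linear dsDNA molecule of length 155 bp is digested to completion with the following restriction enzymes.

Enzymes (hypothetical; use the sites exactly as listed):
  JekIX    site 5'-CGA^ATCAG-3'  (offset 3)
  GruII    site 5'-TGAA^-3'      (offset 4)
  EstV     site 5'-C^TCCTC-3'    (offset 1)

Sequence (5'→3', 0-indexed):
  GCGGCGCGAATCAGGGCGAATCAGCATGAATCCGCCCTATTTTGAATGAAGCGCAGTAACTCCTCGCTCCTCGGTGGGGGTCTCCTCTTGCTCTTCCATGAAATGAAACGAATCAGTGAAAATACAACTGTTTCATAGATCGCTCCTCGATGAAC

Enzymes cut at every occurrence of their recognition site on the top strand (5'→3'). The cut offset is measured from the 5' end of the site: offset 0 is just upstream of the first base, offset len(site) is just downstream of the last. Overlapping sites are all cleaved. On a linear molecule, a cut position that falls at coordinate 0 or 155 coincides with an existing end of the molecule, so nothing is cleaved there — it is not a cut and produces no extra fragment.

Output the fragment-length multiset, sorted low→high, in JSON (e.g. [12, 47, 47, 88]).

Scan for sites:
  JekIX (CGAATCAG, off=3): starts [6, 16, 108] → cuts [9, 19, 111]
  GruII (TGAA, off=4): starts [26, 42, 46, 98, 103, 116, 150] → cuts [30, 46, 50, 102, 107, 120, 154]
  EstV (CTCCTC, off=1): starts [59, 66, 81, 142] → cuts [60, 67, 82, 143]

All cut coordinates (distinct, sorted): [9, 19, 30, 46, 50, 60, 67, 82, 102, 107, 111, 120, 143, 154]

Fragment lengths:
  [0,9): 9 bp
  [9,19): 10 bp
  [19,30): 11 bp
  [30,46): 16 bp
  [46,50): 4 bp
  [50,60): 10 bp
  [60,67): 7 bp
  [67,82): 15 bp
  [82,102): 20 bp
  [102,107): 5 bp
  [107,111): 4 bp
  [111,120): 9 bp
  [120,143): 23 bp
  [143,154): 11 bp
  [154,155): 1 bp

[1,4,4,5,7,9,9,10,10,11,11,15,16,20,23]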